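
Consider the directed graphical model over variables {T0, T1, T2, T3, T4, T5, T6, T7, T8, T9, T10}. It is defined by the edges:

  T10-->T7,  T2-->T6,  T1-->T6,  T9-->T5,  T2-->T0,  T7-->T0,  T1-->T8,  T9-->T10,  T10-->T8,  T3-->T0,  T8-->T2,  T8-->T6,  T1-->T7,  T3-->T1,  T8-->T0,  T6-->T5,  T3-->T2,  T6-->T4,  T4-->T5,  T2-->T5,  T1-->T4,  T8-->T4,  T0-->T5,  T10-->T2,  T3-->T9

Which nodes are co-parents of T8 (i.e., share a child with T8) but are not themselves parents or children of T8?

Children of T8: T0, T2, T4, T6.
  T2's other parents are T3, T10.
  T6 also has parents T1, T2.
  T4's other parents are T1, T6.
  parents(T0) \ {T8} = {T2, T3, T7}.
Excluding nodes already adjacent to T8 (T0, T1, T2, T4, T6, T10), the co-parent-only contribution is {T3, T7}.

{T3, T7}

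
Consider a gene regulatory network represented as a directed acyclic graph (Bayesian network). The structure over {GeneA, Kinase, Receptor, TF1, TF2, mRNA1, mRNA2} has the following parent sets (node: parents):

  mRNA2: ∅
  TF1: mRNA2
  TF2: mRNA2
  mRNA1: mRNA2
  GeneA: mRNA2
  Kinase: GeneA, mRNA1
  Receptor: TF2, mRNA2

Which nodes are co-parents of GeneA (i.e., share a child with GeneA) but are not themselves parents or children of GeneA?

Children of GeneA: Kinase.
  Kinase's other parent is mRNA1.
Excluding nodes already adjacent to GeneA (Kinase, mRNA2), the co-parent-only contribution is {mRNA1}.

{mRNA1}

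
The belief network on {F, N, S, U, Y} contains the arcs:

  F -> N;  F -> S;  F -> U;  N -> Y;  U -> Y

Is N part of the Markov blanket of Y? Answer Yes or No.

Yes

N is a parent of Y.
So N ∈ MB(Y).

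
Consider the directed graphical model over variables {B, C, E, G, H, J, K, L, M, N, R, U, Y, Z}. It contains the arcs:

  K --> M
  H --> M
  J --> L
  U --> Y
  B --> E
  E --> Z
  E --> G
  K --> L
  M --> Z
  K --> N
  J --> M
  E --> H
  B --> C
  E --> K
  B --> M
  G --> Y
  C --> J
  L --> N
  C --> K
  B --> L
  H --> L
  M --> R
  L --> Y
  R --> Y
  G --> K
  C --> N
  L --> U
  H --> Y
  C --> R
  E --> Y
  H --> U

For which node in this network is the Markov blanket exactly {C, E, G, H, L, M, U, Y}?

R

The target node must have every member of {C, E, G, H, L, M, U, Y} as a parent, child, or co-parent, and no others.
Parents of R: C, M; children: Y; co-parents: E, G, H, L, U.
These exactly cover the given set, so the node is R.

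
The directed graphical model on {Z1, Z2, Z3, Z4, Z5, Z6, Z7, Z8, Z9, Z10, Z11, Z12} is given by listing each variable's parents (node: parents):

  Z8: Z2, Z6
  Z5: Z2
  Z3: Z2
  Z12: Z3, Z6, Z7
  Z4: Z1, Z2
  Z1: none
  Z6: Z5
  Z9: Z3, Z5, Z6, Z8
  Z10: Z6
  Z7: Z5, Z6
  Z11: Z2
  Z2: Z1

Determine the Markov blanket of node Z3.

{Z2, Z5, Z6, Z7, Z8, Z9, Z12}

The Markov blanket of a node is its parents, its children, and the other parents of its children.
Pa(Z3) = {Z2}.
Z3 has children Z9, Z12.
For each child, the remaining parents (spouses of Z3):
  Z9 also has parents Z5, Z6, Z8.
  parents(Z12) \ {Z3} = {Z6, Z7}.
So the Markov blanket of Z3 is {Z2, Z5, Z6, Z7, Z8, Z9, Z12}.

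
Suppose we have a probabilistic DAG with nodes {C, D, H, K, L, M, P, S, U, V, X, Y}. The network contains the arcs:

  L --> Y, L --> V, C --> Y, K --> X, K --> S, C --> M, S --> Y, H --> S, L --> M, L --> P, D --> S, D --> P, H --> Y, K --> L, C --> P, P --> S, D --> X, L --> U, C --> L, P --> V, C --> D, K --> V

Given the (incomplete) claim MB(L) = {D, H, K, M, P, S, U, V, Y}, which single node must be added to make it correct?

C

A node's Markov blanket = Pa ∪ Ch ∪ (parents of Ch other than the node itself).
Children of L: M, P, U, V, Y.
L's parents: C, K.
Co-parents of L (other parents of its children):
  parents(M) \ {L} = {C}.
  parents(P) \ {L} = {C, D}.
  U has no other parent.
  V's other parents are K, P.
  Y's other parents are C, H, S.
MB(L) = {C, D, H, K, M, P, S, U, V, Y}.
Comparing with the claimed set, C is missing.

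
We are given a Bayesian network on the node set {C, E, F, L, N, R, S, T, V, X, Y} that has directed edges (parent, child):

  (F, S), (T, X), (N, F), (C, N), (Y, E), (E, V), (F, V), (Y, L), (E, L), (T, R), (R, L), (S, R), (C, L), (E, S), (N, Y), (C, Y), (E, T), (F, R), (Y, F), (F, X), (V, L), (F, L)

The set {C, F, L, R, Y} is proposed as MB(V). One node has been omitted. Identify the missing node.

E

The Markov blanket of a node is its parents, its children, and the other parents of its children.
V's parents: E, F.
Children of V: L.
Co-parents of V (other parents of its children):
  L: C, E, F, R, Y
MB(V) = {C, E, F, L, R, Y}.
Comparing with the claimed set, E is missing.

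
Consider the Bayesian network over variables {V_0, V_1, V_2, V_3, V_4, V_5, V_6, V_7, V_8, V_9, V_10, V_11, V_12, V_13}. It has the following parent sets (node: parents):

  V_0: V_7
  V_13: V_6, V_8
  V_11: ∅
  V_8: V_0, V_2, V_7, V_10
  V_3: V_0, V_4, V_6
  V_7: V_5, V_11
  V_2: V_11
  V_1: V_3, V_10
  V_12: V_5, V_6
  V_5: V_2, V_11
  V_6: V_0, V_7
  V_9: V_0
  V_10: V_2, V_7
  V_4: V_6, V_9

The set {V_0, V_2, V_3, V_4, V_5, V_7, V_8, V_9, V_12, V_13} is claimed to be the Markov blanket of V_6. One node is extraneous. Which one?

V_2

V_6's children: V_3, V_4, V_12, V_13.
V_6 has parents V_0, V_7.
Parents of each child, excluding V_6:
  V_12: V_5
  V_4: V_9
  V_13: V_8
  V_3: V_0, V_4
MB(V_6) = {V_0, V_3, V_4, V_5, V_7, V_8, V_9, V_12, V_13}.
V_2 is neither a parent, child, nor co-parent of V_6, so it does not belong.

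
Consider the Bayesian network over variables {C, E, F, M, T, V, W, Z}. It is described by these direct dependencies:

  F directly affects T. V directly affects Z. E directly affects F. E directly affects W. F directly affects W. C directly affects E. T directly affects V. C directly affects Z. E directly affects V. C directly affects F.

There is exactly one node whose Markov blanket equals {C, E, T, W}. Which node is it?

The target node must have every member of {C, E, T, W} as a parent, child, or co-parent, and no others.
Parents of F: C, E; children: T, W; co-parents: E.
These exactly cover the given set, so the node is F.

F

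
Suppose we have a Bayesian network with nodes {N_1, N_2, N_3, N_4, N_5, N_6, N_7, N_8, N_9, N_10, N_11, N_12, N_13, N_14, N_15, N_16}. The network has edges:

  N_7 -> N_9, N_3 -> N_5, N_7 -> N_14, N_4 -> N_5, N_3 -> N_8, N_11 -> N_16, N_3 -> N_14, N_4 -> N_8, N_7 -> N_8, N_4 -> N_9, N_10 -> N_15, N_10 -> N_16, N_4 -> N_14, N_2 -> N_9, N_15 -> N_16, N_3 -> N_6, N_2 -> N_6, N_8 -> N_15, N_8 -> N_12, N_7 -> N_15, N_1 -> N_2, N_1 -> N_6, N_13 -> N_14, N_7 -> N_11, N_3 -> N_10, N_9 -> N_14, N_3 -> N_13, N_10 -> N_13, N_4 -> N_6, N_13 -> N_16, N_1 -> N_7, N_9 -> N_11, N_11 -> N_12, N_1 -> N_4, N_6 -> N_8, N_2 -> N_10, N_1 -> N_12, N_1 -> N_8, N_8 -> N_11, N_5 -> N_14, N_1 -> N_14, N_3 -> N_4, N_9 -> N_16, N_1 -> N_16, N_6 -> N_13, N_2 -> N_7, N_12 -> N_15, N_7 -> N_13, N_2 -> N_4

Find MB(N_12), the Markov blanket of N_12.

The Markov blanket of a node is its parents, its children, and the other parents of its children.
Parents of N_12: N_1, N_8, N_11.
N_12 has child N_15.
For each child, the remaining parents (spouses of N_12):
  parents(N_15) \ {N_12} = {N_7, N_8, N_10}.
So the Markov blanket of N_12 is {N_1, N_7, N_8, N_10, N_11, N_15}.

{N_1, N_7, N_8, N_10, N_11, N_15}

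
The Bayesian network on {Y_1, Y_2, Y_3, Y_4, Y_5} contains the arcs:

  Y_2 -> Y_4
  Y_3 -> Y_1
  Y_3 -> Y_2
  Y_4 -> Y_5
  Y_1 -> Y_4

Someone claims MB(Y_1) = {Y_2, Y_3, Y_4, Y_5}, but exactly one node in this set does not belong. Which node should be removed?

Y_5

Recall MB(v) = parents ∪ children ∪ spouses, where spouses are the other parents of v's children.
Y_1's parents: Y_3.
Y_1's children: Y_4.
Other parents of Y_1's children:
  Y_4 also has parent Y_2.
MB(Y_1) = {Y_2, Y_3, Y_4}.
Y_5 is neither a parent, child, nor co-parent of Y_1, so it does not belong.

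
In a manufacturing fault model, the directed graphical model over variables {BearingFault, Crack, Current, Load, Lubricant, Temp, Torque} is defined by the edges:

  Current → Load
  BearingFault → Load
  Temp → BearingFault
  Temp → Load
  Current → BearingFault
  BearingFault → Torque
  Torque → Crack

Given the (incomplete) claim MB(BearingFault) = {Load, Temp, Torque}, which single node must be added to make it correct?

BearingFault has children Load, Torque.
BearingFault's parents: Current, Temp.
Co-parents of BearingFault (other parents of its children):
  Torque: —
  Load: Current, Temp
MB(BearingFault) = {Current, Load, Temp, Torque}.
Comparing with the claimed set, Current is missing.

Current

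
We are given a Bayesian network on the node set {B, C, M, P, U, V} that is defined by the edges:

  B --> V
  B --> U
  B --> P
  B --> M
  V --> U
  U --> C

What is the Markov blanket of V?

Recall MB(v) = parents ∪ children ∪ spouses, where spouses are the other parents of v's children.
V's parents: B.
Ch(V) = {U}.
Other parents of V's children:
  U: B
Union: {B} ∪ {U} ∪ {B} = {B, U}.

{B, U}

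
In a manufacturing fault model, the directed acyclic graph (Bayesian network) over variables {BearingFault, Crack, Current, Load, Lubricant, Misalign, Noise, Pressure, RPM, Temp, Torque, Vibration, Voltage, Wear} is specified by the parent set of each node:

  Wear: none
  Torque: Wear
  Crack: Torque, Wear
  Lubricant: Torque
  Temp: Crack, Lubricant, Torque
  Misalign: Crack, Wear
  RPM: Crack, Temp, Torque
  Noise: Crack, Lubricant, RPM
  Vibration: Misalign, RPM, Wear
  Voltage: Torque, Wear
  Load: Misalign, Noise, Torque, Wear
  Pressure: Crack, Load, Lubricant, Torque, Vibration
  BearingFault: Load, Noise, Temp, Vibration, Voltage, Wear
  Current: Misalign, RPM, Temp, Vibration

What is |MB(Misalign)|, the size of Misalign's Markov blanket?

9

Recall MB(v) = parents ∪ children ∪ spouses, where spouses are the other parents of v's children.
Misalign's parents: Crack, Wear.
Misalign has children Current, Load, Vibration.
Other parents of Misalign's children:
  Vibration's other parents are RPM, Wear.
  parents(Load) \ {Misalign} = {Noise, Torque, Wear}.
  Current's other parents are RPM, Temp, Vibration.
MB(Misalign) = {Crack, Current, Load, Noise, RPM, Temp, Torque, Vibration, Wear}, which has 9 nodes.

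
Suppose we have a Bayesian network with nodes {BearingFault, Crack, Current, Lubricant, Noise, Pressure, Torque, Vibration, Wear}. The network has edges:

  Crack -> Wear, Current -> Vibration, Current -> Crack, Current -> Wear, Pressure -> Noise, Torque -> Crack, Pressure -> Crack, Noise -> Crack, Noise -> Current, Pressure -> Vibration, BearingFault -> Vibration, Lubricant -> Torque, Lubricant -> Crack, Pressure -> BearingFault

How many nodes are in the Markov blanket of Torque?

5

The Markov blanket of a node is its parents, its children, and the other parents of its children.
Torque has parent Lubricant.
Torque has child Crack.
Other parents of Torque's children:
  Crack also has parents Current, Lubricant, Noise, Pressure.
MB(Torque) = {Crack, Current, Lubricant, Noise, Pressure}, which has 5 nodes.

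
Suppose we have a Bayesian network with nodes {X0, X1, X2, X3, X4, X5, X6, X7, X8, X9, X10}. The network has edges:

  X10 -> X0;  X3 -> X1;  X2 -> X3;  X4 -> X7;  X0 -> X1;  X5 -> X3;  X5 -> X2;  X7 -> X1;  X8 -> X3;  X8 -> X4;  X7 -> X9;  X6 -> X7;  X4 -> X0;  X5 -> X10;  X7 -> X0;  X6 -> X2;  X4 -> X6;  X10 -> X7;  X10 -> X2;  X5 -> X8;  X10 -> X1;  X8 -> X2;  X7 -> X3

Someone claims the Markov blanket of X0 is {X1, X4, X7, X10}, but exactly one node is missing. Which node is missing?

X0's children: X1.
Parents of X0: X4, X7, X10.
For each child, the remaining parents (spouses of X0):
  X1: X3, X7, X10
MB(X0) = {X1, X3, X4, X7, X10}.
Comparing with the claimed set, X3 is missing.

X3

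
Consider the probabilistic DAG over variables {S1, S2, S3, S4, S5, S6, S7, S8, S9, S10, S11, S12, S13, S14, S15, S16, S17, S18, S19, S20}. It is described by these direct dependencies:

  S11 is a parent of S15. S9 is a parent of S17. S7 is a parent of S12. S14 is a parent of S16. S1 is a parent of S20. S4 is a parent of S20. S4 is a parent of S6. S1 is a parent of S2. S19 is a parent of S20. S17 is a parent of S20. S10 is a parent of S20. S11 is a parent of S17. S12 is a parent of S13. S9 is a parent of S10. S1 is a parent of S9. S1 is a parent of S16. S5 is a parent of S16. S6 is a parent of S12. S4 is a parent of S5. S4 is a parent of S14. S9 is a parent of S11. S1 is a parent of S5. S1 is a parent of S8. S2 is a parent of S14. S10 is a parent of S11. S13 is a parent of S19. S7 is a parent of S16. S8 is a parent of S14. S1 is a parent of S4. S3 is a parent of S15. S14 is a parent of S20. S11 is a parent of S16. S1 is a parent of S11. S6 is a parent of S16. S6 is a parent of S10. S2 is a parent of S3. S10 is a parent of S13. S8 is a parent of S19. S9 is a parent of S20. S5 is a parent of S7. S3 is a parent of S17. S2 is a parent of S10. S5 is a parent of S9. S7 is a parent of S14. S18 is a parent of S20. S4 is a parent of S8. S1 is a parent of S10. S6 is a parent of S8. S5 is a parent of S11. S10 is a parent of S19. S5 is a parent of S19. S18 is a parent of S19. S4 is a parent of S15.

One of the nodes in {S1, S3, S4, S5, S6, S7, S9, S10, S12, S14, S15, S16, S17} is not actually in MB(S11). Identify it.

Recall MB(v) = parents ∪ children ∪ spouses, where spouses are the other parents of v's children.
S11 has parents S1, S5, S9, S10.
Ch(S11) = {S15, S16, S17}.
For each child, the remaining parents (spouses of S11):
  parents(S15) \ {S11} = {S3, S4}.
  parents(S16) \ {S11} = {S1, S5, S6, S7, S14}.
  S17 also has parents S3, S9.
MB(S11) = {S1, S3, S4, S5, S6, S7, S9, S10, S14, S15, S16, S17}.
S12 is neither a parent, child, nor co-parent of S11, so it does not belong.

S12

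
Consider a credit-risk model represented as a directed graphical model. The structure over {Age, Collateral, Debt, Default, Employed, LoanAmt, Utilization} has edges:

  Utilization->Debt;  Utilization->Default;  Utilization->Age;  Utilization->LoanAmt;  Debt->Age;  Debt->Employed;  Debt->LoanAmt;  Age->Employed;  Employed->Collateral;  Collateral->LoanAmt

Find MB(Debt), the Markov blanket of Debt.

{Age, Collateral, Employed, LoanAmt, Utilization}

Debt has parent Utilization.
Debt's children: Age, Employed, LoanAmt.
Parents of each child, excluding Debt:
  Age: Utilization
  Employed: Age
  LoanAmt: Collateral, Utilization
Taking the union gives {Age, Collateral, Employed, LoanAmt, Utilization}.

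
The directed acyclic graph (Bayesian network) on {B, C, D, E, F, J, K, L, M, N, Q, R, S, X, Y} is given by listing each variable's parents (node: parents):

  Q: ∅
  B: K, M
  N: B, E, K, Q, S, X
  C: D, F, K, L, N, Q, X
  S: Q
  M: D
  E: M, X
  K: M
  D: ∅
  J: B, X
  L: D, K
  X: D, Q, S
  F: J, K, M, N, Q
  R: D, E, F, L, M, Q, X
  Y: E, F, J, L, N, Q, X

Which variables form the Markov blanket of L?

{C, D, E, F, J, K, M, N, Q, R, X, Y}

L's parents: D, K.
Ch(L) = {C, R, Y}.
Co-parents of L (other parents of its children):
  C: D, F, K, N, Q, X
  Y: E, F, J, N, Q, X
  R: D, E, F, M, Q, X
MB(L) = {C, D, E, F, J, K, M, N, Q, R, X, Y}.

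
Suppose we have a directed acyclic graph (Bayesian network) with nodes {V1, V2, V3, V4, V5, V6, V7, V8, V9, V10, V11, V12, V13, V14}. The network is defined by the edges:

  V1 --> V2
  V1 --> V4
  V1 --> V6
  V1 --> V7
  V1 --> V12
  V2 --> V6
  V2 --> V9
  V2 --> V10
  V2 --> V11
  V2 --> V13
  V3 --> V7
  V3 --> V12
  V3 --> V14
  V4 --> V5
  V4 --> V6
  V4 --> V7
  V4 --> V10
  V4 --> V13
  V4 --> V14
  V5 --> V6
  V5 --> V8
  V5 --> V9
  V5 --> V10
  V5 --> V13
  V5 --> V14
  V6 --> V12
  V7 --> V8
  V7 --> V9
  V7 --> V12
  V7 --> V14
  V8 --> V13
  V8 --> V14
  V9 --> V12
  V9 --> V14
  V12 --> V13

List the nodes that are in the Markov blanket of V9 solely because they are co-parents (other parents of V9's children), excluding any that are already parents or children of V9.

{V1, V3, V4, V6, V8}

Children of V9: V12, V14.
  parents(V12) \ {V9} = {V1, V3, V6, V7}.
  parents(V14) \ {V9} = {V3, V4, V5, V7, V8}.
Excluding nodes already adjacent to V9 (V2, V5, V7, V12, V14), the co-parent-only contribution is {V1, V3, V4, V6, V8}.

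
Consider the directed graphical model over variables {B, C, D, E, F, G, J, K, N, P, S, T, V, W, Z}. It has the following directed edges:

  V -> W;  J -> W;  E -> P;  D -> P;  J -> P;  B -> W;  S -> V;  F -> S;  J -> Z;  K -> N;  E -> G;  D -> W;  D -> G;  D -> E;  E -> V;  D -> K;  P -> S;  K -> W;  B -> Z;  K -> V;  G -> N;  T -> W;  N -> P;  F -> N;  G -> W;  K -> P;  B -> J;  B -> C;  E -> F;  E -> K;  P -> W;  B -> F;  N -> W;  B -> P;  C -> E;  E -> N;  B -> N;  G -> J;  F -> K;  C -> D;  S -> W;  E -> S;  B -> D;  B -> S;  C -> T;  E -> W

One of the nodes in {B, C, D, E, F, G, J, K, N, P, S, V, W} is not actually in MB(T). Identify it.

F

The Markov blanket of a node is its parents, its children, and the other parents of its children.
Parents of T: C.
T has child W.
For each child, the remaining parents (spouses of T):
  W: B, D, E, G, J, K, N, P, S, V
MB(T) = {B, C, D, E, G, J, K, N, P, S, V, W}.
F is neither a parent, child, nor co-parent of T, so it does not belong.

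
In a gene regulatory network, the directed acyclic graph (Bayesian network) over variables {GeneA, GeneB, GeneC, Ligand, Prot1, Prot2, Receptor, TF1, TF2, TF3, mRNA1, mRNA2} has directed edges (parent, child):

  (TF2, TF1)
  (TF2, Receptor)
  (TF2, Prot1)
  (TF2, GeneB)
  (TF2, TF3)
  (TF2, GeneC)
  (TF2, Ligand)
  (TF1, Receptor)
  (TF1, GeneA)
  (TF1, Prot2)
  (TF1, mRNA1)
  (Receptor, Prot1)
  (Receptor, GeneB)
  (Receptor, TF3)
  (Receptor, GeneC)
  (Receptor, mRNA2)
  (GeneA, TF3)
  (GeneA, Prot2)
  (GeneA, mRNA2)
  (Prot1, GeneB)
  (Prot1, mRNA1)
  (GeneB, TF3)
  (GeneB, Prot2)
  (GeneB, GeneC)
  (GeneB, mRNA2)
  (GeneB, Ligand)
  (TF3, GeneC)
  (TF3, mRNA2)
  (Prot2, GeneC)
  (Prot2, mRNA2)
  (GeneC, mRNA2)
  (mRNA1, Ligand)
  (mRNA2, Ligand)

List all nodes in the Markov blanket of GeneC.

Recall MB(v) = parents ∪ children ∪ spouses, where spouses are the other parents of v's children.
Parents of GeneC: GeneB, Prot2, Receptor, TF2, TF3.
Children of GeneC: mRNA2.
For each child, the remaining parents (spouses of GeneC):
  mRNA2 also has parents GeneA, GeneB, Prot2, Receptor, TF3.
MB(GeneC) = {GeneA, GeneB, Prot2, Receptor, TF2, TF3, mRNA2}.

{GeneA, GeneB, Prot2, Receptor, TF2, TF3, mRNA2}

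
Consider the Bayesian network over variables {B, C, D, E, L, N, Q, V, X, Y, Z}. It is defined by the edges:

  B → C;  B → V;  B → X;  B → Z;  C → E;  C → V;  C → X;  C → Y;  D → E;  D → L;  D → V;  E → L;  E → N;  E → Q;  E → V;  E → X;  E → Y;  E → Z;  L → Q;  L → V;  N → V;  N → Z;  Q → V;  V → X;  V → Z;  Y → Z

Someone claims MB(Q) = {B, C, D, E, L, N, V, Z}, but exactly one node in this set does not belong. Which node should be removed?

The Markov blanket of a node is its parents, its children, and the other parents of its children.
Parents of Q: E, L.
Ch(Q) = {V}.
For each child, the remaining parents (spouses of Q):
  parents(V) \ {Q} = {B, C, D, E, L, N}.
MB(Q) = {B, C, D, E, L, N, V}.
Z is neither a parent, child, nor co-parent of Q, so it does not belong.

Z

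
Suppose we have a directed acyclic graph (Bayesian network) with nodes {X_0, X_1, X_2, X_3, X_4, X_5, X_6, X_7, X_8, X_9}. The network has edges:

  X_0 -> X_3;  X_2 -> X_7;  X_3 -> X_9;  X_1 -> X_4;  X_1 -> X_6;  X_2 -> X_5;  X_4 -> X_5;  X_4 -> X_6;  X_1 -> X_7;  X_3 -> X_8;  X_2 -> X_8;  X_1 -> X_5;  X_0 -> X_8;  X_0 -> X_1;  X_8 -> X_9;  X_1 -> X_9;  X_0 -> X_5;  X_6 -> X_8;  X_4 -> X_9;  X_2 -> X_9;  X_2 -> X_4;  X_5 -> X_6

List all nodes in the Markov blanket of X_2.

The Markov blanket of a node is its parents, its children, and the other parents of its children.
X_2's children: X_4, X_5, X_7, X_8, X_9.
Parents of X_2: none.
Parents of each child, excluding X_2:
  parents(X_4) \ {X_2} = {X_1}.
  parents(X_5) \ {X_2} = {X_0, X_1, X_4}.
  X_7 also has parent X_1.
  parents(X_8) \ {X_2} = {X_0, X_3, X_6}.
  parents(X_9) \ {X_2} = {X_1, X_3, X_4, X_8}.
Union: {} ∪ {X_4, X_5, X_7, X_8, X_9} ∪ {X_0, X_1, X_3, X_4, X_6, X_8} = {X_0, X_1, X_3, X_4, X_5, X_6, X_7, X_8, X_9}.

{X_0, X_1, X_3, X_4, X_5, X_6, X_7, X_8, X_9}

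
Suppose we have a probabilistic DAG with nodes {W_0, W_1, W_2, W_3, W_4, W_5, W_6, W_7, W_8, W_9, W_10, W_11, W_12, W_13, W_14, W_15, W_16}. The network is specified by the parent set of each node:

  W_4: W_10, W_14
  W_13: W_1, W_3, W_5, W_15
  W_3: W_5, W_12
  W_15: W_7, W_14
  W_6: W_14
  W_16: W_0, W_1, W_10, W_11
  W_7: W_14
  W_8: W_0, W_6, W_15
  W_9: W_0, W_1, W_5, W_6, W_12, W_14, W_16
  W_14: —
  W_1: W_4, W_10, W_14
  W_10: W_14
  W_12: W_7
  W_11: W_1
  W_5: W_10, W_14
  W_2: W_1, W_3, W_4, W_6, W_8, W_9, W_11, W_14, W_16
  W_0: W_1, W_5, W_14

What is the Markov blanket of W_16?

W_16 has parents W_0, W_1, W_10, W_11.
Ch(W_16) = {W_2, W_9}.
Co-parents of W_16 (other parents of its children):
  W_9: W_0, W_1, W_5, W_6, W_12, W_14
  W_2: W_1, W_3, W_4, W_6, W_8, W_9, W_11, W_14
So the Markov blanket of W_16 is {W_0, W_1, W_2, W_3, W_4, W_5, W_6, W_8, W_9, W_10, W_11, W_12, W_14}.

{W_0, W_1, W_2, W_3, W_4, W_5, W_6, W_8, W_9, W_10, W_11, W_12, W_14}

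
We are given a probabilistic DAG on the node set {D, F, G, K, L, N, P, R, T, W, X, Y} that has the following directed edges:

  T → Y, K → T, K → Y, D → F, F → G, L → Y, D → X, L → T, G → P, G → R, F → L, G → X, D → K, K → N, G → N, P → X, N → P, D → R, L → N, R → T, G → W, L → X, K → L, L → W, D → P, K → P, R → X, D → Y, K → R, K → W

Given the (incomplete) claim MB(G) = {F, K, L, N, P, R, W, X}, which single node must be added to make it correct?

D

Parents of G: F.
Children of G: N, P, R, W, X.
Co-parents of G (other parents of its children):
  parents(N) \ {G} = {K, L}.
  P's other parents are D, K, N.
  parents(R) \ {G} = {D, K}.
  W also has parents K, L.
  X's other parents are D, L, P, R.
MB(G) = {D, F, K, L, N, P, R, W, X}.
Comparing with the claimed set, D is missing.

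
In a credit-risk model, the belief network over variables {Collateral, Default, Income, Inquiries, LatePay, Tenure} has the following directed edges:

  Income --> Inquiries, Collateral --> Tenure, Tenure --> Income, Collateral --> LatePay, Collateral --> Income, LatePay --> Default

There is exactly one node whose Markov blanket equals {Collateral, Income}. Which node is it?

The target node must have every member of {Collateral, Income} as a parent, child, or co-parent, and no others.
Parents of Tenure: Collateral; children: Income; co-parents: Collateral.
These exactly cover the given set, so the node is Tenure.

Tenure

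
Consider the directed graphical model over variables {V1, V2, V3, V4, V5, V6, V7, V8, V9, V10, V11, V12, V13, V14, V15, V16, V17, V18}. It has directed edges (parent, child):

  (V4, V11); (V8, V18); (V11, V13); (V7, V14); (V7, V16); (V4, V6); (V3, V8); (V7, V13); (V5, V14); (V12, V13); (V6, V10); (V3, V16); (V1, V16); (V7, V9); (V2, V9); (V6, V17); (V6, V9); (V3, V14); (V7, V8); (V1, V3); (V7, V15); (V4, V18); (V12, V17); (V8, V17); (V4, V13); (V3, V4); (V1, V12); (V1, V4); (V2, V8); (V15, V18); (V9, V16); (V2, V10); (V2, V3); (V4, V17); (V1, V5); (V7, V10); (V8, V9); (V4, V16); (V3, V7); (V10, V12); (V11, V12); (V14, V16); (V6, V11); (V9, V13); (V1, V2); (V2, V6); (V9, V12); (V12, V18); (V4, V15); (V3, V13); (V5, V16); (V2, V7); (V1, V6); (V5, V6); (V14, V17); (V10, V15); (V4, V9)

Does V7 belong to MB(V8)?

Yes

V7 is a parent of V8.
So V7 ∈ MB(V8).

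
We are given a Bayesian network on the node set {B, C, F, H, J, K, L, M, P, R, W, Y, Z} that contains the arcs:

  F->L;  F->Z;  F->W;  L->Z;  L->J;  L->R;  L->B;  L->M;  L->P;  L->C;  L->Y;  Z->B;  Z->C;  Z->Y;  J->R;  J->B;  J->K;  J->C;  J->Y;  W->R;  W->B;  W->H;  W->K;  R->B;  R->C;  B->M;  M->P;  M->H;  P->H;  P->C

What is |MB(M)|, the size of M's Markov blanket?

5

Children of M: H, P.
Pa(M) = {B, L}.
Co-parents of M (other parents of its children):
  parents(P) \ {M} = {L}.
  H's other parents are P, W.
MB(M) = {B, H, L, P, W}, which has 5 nodes.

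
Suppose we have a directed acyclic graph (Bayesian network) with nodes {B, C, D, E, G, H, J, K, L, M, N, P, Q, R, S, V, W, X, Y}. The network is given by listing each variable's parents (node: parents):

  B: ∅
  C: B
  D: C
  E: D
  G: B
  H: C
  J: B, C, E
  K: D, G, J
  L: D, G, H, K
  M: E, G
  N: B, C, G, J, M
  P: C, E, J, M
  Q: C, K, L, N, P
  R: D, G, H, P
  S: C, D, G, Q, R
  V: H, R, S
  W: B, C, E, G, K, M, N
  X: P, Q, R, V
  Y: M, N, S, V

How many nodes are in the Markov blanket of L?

L's parents: D, G, H, K.
Children of L: Q.
Co-parents of L (other parents of its children):
  Q's other parents are C, K, N, P.
MB(L) = {C, D, G, H, K, N, P, Q}, which has 8 nodes.

8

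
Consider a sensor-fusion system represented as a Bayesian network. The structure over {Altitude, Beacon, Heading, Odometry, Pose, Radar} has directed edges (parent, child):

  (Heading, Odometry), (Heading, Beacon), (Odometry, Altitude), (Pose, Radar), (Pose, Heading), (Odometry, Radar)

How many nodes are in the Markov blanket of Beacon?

1

Recall MB(v) = parents ∪ children ∪ spouses, where spouses are the other parents of v's children.
Beacon's parents: Heading.
Beacon has no children.
Beacon has no children, so there are no co-parents.
MB(Beacon) = {Heading}, which has 1 node.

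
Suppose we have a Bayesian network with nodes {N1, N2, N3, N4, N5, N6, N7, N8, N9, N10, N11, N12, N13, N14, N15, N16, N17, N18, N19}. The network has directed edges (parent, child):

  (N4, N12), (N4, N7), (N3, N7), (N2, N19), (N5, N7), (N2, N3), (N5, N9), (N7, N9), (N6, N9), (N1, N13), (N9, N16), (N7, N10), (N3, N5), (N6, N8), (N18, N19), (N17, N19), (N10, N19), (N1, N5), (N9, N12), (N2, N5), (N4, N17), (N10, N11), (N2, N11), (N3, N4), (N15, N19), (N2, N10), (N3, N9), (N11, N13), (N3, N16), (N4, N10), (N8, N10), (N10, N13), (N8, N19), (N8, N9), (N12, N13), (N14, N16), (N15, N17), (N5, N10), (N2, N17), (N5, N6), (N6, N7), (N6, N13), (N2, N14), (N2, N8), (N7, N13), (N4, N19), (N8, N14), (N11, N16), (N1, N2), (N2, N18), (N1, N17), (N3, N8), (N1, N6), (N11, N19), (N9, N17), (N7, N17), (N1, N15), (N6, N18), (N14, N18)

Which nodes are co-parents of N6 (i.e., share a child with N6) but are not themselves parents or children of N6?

{N2, N3, N4, N10, N11, N12, N14}

Children of N6: N7, N8, N9, N13, N18.
  N7: N3, N4, N5
  N8: N2, N3
  N9: N3, N5, N7, N8
  N13: N1, N7, N10, N11, N12
  N18: N2, N14
Excluding nodes already adjacent to N6 (N1, N5, N7, N8, N9, N13, N18), the co-parent-only contribution is {N2, N3, N4, N10, N11, N12, N14}.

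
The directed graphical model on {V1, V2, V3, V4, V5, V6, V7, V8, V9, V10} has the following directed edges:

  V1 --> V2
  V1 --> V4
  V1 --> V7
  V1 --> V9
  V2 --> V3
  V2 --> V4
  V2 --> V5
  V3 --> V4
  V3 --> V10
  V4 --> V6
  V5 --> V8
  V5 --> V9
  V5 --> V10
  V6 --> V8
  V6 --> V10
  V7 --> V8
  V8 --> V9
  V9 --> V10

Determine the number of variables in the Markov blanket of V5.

8

A node's Markov blanket = Pa ∪ Ch ∪ (parents of Ch other than the node itself).
Children of V5: V8, V9, V10.
Pa(V5) = {V2}.
Parents of each child, excluding V5:
  parents(V8) \ {V5} = {V6, V7}.
  V9 also has parents V1, V8.
  V10's other parents are V3, V6, V9.
MB(V5) = {V1, V2, V3, V6, V7, V8, V9, V10}, which has 8 nodes.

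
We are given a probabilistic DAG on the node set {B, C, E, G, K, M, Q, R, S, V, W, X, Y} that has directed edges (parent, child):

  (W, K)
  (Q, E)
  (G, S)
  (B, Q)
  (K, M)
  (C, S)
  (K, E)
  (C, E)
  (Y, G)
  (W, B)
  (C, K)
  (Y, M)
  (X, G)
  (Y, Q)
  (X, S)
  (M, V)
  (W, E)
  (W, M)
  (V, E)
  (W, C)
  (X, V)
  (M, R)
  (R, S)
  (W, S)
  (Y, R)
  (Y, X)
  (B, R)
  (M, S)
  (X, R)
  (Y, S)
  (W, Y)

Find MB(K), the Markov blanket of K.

Recall MB(v) = parents ∪ children ∪ spouses, where spouses are the other parents of v's children.
K's parents: C, W.
K has children E, M.
Parents of each child, excluding K:
  M also has parents W, Y.
  E also has parents C, Q, V, W.
Taking the union gives {C, E, M, Q, V, W, Y}.

{C, E, M, Q, V, W, Y}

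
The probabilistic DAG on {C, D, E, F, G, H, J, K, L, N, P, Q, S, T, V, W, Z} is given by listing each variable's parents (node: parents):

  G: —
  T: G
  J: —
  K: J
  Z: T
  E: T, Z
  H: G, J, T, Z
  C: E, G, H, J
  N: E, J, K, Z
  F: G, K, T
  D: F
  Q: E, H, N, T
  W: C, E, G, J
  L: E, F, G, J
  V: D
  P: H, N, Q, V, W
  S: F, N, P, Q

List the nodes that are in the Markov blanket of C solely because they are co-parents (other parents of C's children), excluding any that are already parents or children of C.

Children of C: W.
  W: E, G, J
Excluding nodes already adjacent to C (E, G, H, J, W), the co-parent-only contribution is {}.

{}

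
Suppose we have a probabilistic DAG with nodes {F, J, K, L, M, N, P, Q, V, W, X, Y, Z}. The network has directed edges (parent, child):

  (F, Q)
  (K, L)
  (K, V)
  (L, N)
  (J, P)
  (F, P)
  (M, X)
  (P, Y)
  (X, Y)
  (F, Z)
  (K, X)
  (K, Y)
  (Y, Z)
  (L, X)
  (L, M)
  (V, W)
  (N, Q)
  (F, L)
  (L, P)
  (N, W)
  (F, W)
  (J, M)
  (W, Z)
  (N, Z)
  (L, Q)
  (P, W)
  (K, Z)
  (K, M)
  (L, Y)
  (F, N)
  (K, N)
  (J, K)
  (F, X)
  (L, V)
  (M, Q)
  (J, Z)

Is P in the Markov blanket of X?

P is a co-parent of X: both are parents of Y.
So P ∈ MB(X).

Yes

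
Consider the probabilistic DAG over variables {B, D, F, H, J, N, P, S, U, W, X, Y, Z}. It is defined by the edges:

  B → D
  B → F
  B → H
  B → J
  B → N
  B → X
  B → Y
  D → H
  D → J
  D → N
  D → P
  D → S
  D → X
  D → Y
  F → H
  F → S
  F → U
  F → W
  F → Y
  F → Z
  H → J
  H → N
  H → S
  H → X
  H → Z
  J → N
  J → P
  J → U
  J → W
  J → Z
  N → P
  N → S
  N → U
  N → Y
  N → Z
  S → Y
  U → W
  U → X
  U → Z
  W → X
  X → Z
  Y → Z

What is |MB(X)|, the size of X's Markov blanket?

Parents of X: B, D, H, U, W.
X has child Z.
Parents of each child, excluding X:
  Z also has parents F, H, J, N, U, Y.
MB(X) = {B, D, F, H, J, N, U, W, Y, Z}, which has 10 nodes.

10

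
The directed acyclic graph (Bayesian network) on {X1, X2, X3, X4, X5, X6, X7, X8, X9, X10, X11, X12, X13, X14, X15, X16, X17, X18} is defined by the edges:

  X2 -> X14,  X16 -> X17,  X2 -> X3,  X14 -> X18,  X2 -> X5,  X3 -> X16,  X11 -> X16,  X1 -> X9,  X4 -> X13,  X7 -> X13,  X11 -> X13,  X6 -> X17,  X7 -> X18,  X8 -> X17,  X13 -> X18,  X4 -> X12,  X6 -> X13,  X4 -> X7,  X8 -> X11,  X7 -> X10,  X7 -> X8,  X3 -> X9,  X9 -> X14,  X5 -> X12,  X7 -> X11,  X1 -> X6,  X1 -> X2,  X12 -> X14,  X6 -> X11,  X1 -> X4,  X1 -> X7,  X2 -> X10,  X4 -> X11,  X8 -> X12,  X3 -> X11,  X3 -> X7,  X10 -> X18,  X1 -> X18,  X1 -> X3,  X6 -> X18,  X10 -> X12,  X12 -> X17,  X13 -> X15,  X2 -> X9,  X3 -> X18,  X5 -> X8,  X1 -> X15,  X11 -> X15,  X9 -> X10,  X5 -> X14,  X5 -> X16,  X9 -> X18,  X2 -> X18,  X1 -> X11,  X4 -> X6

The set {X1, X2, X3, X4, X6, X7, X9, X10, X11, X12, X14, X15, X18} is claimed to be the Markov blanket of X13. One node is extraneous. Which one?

X12

Parents of X13: X4, X6, X7, X11.
X13 has children X15, X18.
Other parents of X13's children:
  X15: X1, X11
  X18: X1, X2, X3, X6, X7, X9, X10, X14
MB(X13) = {X1, X2, X3, X4, X6, X7, X9, X10, X11, X14, X15, X18}.
X12 is neither a parent, child, nor co-parent of X13, so it does not belong.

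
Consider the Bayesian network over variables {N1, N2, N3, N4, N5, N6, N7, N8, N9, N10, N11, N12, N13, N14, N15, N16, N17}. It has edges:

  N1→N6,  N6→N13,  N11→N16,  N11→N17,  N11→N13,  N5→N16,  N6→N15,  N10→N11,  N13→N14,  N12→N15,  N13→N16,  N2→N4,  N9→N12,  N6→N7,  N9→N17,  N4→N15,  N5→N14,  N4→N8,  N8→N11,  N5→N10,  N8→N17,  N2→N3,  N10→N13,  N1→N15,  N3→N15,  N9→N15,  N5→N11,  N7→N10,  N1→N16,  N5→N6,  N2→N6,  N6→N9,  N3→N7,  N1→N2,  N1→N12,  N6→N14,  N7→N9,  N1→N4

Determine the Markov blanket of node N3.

{N1, N2, N4, N6, N7, N9, N12, N15}

A node's Markov blanket = Pa ∪ Ch ∪ (parents of Ch other than the node itself).
Parents of N3: N2.
N3's children: N7, N15.
Other parents of N3's children:
  N7 also has parent N6.
  N15's other parents are N1, N4, N6, N9, N12.
Union: {N2} ∪ {N7, N15} ∪ {N1, N4, N6, N9, N12} = {N1, N2, N4, N6, N7, N9, N12, N15}.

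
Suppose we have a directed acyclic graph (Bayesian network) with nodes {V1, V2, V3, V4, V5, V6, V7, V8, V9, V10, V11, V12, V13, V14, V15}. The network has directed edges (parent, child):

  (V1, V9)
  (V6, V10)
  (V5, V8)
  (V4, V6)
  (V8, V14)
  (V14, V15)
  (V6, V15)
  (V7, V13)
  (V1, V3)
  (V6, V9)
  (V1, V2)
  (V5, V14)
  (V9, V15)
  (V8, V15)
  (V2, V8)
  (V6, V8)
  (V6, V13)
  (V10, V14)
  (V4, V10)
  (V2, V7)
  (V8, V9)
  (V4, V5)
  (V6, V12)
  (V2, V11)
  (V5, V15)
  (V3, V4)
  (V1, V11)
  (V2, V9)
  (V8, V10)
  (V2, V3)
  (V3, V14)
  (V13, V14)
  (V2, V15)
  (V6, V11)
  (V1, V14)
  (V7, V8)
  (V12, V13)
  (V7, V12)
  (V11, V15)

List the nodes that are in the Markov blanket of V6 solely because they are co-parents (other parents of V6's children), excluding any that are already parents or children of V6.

{V1, V2, V5, V7, V14}

Children of V6: V8, V9, V10, V11, V12, V13, V15.
  V8's other parents are V2, V5, V7.
  V9's other parents are V1, V2, V8.
  V10's other parents are V4, V8.
  V11 also has parents V1, V2.
  V12 also has parent V7.
  V13's other parents are V7, V12.
  parents(V15) \ {V6} = {V2, V5, V8, V9, V11, V14}.
Excluding nodes already adjacent to V6 (V4, V8, V9, V10, V11, V12, V13, V15), the co-parent-only contribution is {V1, V2, V5, V7, V14}.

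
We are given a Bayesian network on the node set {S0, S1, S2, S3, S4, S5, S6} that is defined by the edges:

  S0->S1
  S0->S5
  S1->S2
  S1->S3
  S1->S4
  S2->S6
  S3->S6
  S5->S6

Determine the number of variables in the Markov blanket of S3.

S3's parents: S1.
Ch(S3) = {S6}.
Other parents of S3's children:
  parents(S6) \ {S3} = {S2, S5}.
MB(S3) = {S1, S2, S5, S6}, which has 4 nodes.

4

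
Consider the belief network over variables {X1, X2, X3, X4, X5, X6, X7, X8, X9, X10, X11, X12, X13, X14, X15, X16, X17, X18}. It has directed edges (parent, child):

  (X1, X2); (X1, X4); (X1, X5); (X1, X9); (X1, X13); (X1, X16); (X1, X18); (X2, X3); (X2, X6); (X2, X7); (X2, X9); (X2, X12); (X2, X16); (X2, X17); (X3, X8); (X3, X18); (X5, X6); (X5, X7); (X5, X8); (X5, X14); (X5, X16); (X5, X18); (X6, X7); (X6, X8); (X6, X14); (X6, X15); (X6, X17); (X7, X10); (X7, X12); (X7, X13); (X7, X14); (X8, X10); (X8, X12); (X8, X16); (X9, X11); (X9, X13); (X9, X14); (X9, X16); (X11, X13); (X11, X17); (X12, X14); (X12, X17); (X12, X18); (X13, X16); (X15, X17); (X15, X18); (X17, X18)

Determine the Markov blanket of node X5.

X5 has parent X1.
X5 has children X6, X7, X8, X14, X16, X18.
Parents of each child, excluding X5:
  X6: X2
  X7: X2, X6
  X8: X3, X6
  X14: X6, X7, X9, X12
  X16: X1, X2, X8, X9, X13
  X18: X1, X3, X12, X15, X17
Union: {X1} ∪ {X6, X7, X8, X14, X16, X18} ∪ {X1, X2, X3, X6, X7, X8, X9, X12, X13, X15, X17} = {X1, X2, X3, X6, X7, X8, X9, X12, X13, X14, X15, X16, X17, X18}.

{X1, X2, X3, X6, X7, X8, X9, X12, X13, X14, X15, X16, X17, X18}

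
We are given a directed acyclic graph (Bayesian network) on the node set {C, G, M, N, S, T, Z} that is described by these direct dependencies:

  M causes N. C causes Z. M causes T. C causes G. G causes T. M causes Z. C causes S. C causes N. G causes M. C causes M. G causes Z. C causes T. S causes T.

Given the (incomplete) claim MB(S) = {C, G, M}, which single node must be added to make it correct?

S has parent C.
S's children: T.
Parents of each child, excluding S:
  parents(T) \ {S} = {C, G, M}.
MB(S) = {C, G, M, T}.
Comparing with the claimed set, T is missing.

T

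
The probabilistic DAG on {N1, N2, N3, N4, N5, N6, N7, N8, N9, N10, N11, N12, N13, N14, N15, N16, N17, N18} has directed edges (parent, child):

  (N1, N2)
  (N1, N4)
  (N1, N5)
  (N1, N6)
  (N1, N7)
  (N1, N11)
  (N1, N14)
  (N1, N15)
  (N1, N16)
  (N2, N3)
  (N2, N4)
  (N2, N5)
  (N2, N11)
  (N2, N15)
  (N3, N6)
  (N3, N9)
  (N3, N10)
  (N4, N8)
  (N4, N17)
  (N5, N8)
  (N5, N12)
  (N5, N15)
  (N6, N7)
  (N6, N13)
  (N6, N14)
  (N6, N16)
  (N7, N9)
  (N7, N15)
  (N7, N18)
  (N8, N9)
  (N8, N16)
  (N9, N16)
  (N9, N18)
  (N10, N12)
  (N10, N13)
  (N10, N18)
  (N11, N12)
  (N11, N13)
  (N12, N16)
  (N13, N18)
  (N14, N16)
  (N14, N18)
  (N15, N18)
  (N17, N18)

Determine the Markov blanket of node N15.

{N1, N2, N5, N7, N9, N10, N13, N14, N17, N18}

N15 has child N18.
N15's parents: N1, N2, N5, N7.
Other parents of N15's children:
  parents(N18) \ {N15} = {N7, N9, N10, N13, N14, N17}.
MB(N15) = {N1, N2, N5, N7, N9, N10, N13, N14, N17, N18}.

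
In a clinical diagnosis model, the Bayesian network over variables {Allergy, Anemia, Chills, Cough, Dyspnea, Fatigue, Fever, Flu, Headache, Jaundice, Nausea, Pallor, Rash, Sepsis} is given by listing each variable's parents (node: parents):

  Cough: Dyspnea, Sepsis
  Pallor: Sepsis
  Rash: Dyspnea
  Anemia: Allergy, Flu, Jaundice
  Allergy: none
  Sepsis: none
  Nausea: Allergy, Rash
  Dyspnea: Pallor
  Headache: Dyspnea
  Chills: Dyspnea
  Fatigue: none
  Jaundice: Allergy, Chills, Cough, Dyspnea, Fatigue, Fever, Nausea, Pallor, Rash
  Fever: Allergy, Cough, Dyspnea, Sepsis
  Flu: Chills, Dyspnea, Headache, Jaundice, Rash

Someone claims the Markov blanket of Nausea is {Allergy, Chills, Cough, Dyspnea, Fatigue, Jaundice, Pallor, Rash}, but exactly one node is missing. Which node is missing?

Nausea's children: Jaundice.
Nausea has parents Allergy, Rash.
For each child, the remaining parents (spouses of Nausea):
  Jaundice also has parents Allergy, Chills, Cough, Dyspnea, Fatigue, Fever, Pallor, Rash.
MB(Nausea) = {Allergy, Chills, Cough, Dyspnea, Fatigue, Fever, Jaundice, Pallor, Rash}.
Comparing with the claimed set, Fever is missing.

Fever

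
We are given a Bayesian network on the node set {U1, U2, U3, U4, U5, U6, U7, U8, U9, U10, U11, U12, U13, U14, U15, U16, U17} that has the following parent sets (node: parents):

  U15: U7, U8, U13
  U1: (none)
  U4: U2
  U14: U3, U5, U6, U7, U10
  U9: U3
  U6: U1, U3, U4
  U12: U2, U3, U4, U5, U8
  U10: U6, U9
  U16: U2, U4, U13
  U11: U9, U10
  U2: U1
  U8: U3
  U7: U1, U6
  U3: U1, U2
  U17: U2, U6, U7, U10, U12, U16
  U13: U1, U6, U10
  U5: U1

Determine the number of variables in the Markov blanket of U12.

10

By definition, MB(U12) is built from U12's parents, U12's children, and the co-parents of U12.
Pa(U12) = {U2, U3, U4, U5, U8}.
U12's children: U17.
For each child, the remaining parents (spouses of U12):
  U17's other parents are U2, U6, U7, U10, U16.
MB(U12) = {U2, U3, U4, U5, U6, U7, U8, U10, U16, U17}, which has 10 nodes.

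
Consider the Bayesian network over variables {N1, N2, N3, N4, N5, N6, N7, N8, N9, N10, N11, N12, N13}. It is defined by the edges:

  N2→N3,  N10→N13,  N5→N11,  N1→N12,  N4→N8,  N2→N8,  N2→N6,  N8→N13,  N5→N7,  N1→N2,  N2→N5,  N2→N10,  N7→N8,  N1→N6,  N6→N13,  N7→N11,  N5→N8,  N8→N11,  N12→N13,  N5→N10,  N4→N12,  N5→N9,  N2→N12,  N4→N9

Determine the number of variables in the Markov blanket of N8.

Parents of N8: N2, N4, N5, N7.
N8's children: N11, N13.
Other parents of N8's children:
  N11 also has parents N5, N7.
  N13's other parents are N6, N10, N12.
MB(N8) = {N2, N4, N5, N6, N7, N10, N11, N12, N13}, which has 9 nodes.

9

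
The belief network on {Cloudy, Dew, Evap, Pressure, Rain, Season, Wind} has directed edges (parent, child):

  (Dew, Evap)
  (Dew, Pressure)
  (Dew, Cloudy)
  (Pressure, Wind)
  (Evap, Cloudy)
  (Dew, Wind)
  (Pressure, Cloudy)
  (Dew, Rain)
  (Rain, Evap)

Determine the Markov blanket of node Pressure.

Recall MB(v) = parents ∪ children ∪ spouses, where spouses are the other parents of v's children.
Pressure's parents: Dew.
Pressure's children: Cloudy, Wind.
For each child, the remaining parents (spouses of Pressure):
  Wind's other parent is Dew.
  Cloudy's other parents are Dew, Evap.
Taking the union gives {Cloudy, Dew, Evap, Wind}.

{Cloudy, Dew, Evap, Wind}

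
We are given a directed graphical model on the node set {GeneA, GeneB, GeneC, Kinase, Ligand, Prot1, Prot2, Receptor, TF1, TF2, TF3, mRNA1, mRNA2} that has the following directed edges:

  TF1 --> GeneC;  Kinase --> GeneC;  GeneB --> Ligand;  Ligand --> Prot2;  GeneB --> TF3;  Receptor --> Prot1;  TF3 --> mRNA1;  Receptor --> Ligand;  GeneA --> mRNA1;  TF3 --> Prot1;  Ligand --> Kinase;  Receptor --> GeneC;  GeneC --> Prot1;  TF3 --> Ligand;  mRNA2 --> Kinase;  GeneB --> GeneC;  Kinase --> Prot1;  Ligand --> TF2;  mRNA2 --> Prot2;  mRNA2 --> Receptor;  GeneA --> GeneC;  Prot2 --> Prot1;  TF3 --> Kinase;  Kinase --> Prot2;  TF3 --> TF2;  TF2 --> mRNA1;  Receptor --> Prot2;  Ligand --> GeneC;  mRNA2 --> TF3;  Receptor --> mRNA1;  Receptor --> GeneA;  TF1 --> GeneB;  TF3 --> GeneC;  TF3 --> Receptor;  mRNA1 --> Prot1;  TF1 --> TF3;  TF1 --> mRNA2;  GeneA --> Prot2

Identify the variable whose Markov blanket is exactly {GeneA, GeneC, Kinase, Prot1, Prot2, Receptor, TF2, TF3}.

mRNA1

The target node must have every member of {GeneA, GeneC, Kinase, Prot1, Prot2, Receptor, TF2, TF3} as a parent, child, or co-parent, and no others.
Parents of mRNA1: GeneA, Receptor, TF2, TF3; children: Prot1; co-parents: GeneC, Kinase, Prot2, Receptor, TF3.
These exactly cover the given set, so the node is mRNA1.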